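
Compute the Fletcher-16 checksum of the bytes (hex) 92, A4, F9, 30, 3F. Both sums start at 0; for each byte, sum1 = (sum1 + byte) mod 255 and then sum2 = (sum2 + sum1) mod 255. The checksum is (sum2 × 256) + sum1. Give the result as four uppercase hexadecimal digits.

FCA0

Running sums (mod 255):
  after byte 0 (92): sum1=146, sum2=146
  after byte 1 (A4): sum1=55, sum2=201
  after byte 2 (F9): sum1=49, sum2=250
  after byte 3 (30): sum1=97, sum2=92
  after byte 4 (3F): sum1=160, sum2=252
Checksum = sum2·256 + sum1 = 252·256 + 160 = 64672 = 0xFCA0.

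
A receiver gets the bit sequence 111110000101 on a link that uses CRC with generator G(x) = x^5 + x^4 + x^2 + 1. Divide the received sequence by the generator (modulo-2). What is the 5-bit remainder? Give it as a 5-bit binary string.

Modulo-2 division of 111110000101 by 110101:
  pos 0: 111110 XOR 110101 = 001011
  pos 2: 101100 XOR 110101 = 011001
  pos 3: 110010 XOR 110101 = 000111
  pos 6: 111101 XOR 110101 = 001000
Remainder = 01000 (nonzero — an error is detected).

01000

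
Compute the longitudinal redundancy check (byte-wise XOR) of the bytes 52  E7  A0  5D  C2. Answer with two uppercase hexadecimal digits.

XOR the bytes together:
  start with 0x52
  0x52 ⊕ 0xE7 = 0xB5
  0xB5 ⊕ 0xA0 = 0x15
  0x15 ⊕ 0x5D = 0x48
  0x48 ⊕ 0xC2 = 0x8A

8A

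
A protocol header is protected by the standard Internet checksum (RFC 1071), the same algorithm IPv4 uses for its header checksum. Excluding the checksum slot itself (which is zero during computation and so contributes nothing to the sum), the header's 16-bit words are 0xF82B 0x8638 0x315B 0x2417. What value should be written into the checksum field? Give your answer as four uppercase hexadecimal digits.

2C29

One's-complement addition (fold any carry out of bit 15 back into bit 0):
  0xF82B + 0x8638 = 0x17E63 → wrap carry → 0x7E64
  0x7E64 + 0x315B = 0x0AFBF
  0xAFBF + 0x2417 = 0x0D3D6
One's-complement sum = 0xD3D6.
Checksum = ~0xD3D6 & 0xFFFF = 0x2C29.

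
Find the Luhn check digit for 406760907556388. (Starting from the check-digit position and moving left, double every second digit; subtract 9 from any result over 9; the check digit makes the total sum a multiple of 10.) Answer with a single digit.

Partial digits right→left: 8 8 3 6 5 5 7 0 9 0 6 7 6 0 4
Double every second digit counting from the check-digit position (so the 1st, 3rd, 5th, ... of the partial from the right).
  doubled (with −9 where >9): 7 6 1 5 9 3 3 8 → sum 42
  kept as-is: 8 6 5 0 0 7 0 → sum 26
Total = 42 + 26 = 68.
Check digit = (10 − (68 mod 10)) mod 10 = 2.

2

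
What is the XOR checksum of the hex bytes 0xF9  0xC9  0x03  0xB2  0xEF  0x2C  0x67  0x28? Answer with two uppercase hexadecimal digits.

0D

XOR the bytes together:
  start with 0xF9
  0xF9 ⊕ 0xC9 = 0x30
  0x30 ⊕ 0x03 = 0x33
  0x33 ⊕ 0xB2 = 0x81
  0x81 ⊕ 0xEF = 0x6E
  0x6E ⊕ 0x2C = 0x42
  0x42 ⊕ 0x67 = 0x25
  0x25 ⊕ 0x28 = 0x0D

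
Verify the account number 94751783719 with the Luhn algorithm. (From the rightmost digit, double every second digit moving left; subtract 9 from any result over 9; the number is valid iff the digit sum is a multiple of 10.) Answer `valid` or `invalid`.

invalid

From the right, keep odd positions and double even positions (subtract 9 from any doubled value over 9):
  doubled (positions 2,4,...): 2 6 5 1 8 → sum 22
  kept (positions 1,3,...): 9 7 8 1 7 9 → sum 41
Total = 63.
63 mod 10 = 3, so the number is invalid.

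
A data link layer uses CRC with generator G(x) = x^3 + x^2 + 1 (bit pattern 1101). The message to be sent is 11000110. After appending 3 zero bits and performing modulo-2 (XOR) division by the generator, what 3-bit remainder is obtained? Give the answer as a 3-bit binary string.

101

Append 3 zeros: 11000110000. Divide by 1101 (XOR where the leading bit is 1):
  pos 0: 1100 XOR 1101 = 0001
  pos 3: 1011 XOR 1101 = 0110
  pos 4: 1100 XOR 1101 = 0001
  pos 7: 1000 XOR 1101 = 0101
Remainder (last 3 bits) = 101. This is the CRC / FCS.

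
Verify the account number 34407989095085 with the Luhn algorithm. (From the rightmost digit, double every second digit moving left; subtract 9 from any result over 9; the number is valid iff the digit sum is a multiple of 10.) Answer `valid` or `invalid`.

valid

From the right, keep odd positions and double even positions (subtract 9 from any doubled value over 9):
  doubled (positions 2,4,...): 7 1 0 7 5 8 6 → sum 34
  kept (positions 1,3,...): 5 0 9 9 9 0 4 → sum 36
Total = 70.
70 mod 10 = 0, so the number is valid.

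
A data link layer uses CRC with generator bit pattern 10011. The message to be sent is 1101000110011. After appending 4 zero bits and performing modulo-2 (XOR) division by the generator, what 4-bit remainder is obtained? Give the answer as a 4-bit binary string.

0100

Append 4 zeros: 11010001100110000. Divide by 10011 (XOR where the leading bit is 1):
  pos 0: 11010 XOR 10011 = 01001
  pos 1: 10010 XOR 10011 = 00001
  pos 5: 10110 XOR 10011 = 00101
  pos 7: 10101 XOR 10011 = 00110
  pos 9: 11010 XOR 10011 = 01001
  pos 10: 10010 XOR 10011 = 00001
Remainder (last 4 bits) = 0100. This is the CRC / FCS.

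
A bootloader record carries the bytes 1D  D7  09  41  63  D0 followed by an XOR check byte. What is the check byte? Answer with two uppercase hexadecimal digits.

31

XOR the bytes together:
  start with 0x1D
  0x1D ⊕ 0xD7 = 0xCA
  0xCA ⊕ 0x09 = 0xC3
  0xC3 ⊕ 0x41 = 0x82
  0x82 ⊕ 0x63 = 0xE1
  0xE1 ⊕ 0xD0 = 0x31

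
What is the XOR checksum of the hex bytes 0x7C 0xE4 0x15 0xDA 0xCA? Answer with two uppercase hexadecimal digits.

XOR the bytes together:
  start with 0x7C
  0x7C ⊕ 0xE4 = 0x98
  0x98 ⊕ 0x15 = 0x8D
  0x8D ⊕ 0xDA = 0x57
  0x57 ⊕ 0xCA = 0x9D

9D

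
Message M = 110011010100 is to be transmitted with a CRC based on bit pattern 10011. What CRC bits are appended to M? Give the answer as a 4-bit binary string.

1000

Append 4 zeros: 1100110101000000. Divide by 10011 (XOR where the leading bit is 1):
  pos 0: 11001 XOR 10011 = 01010
  pos 1: 10101 XOR 10011 = 00110
  pos 3: 11001 XOR 10011 = 01010
  pos 4: 10100 XOR 10011 = 00111
  pos 6: 11110 XOR 10011 = 01101
  pos 7: 11010 XOR 10011 = 01001
  pos 8: 10010 XOR 10011 = 00001
Remainder (last 4 bits) = 1000. This is the CRC / FCS.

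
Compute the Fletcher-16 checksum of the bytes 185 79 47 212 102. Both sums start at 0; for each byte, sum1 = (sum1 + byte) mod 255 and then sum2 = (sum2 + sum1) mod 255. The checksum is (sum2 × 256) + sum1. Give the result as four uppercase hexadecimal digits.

Running sums (mod 255):
  after byte 0 (185): sum1=185, sum2=185
  after byte 1 (79): sum1=9, sum2=194
  after byte 2 (47): sum1=56, sum2=250
  after byte 3 (212): sum1=13, sum2=8
  after byte 4 (102): sum1=115, sum2=123
Checksum = sum2·256 + sum1 = 123·256 + 115 = 31603 = 0x7B73.

7B73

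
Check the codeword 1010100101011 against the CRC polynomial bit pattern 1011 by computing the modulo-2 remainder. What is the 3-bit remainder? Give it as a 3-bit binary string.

Modulo-2 division of 1010100101011 by 1011:
  pos 0: 1010 XOR 1011 = 0001
  pos 3: 1100 XOR 1011 = 0111
  pos 4: 1111 XOR 1011 = 0100
  pos 5: 1000 XOR 1011 = 0011
  pos 7: 1110 XOR 1011 = 0101
  pos 8: 1011 XOR 1011 = 0000
Remainder = 001 (nonzero — an error is detected).

001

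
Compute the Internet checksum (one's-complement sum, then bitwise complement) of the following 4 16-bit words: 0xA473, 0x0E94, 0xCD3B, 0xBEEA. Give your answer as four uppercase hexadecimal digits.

One's-complement addition (fold any carry out of bit 15 back into bit 0):
  0xA473 + 0x0E94 = 0x0B307
  0xB307 + 0xCD3B = 0x18042 → wrap carry → 0x8043
  0x8043 + 0xBEEA = 0x13F2D → wrap carry → 0x3F2E
One's-complement sum = 0x3F2E.
Checksum = ~0x3F2E & 0xFFFF = 0xC0D1.

C0D1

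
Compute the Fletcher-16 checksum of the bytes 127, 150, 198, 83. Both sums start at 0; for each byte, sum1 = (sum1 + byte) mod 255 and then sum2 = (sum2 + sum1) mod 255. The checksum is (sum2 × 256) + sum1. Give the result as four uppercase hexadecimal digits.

Running sums (mod 255):
  after byte 0 (127): sum1=127, sum2=127
  after byte 1 (150): sum1=22, sum2=149
  after byte 2 (198): sum1=220, sum2=114
  after byte 3 (83): sum1=48, sum2=162
Checksum = sum2·256 + sum1 = 162·256 + 48 = 41520 = 0xA230.

A230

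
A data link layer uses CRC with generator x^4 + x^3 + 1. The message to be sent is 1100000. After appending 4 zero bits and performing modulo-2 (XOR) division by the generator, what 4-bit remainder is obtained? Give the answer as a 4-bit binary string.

Append 4 zeros: 11000000000. Divide by 11001 (XOR where the leading bit is 1):
  pos 0: 11000 XOR 11001 = 00001
  pos 4: 10000 XOR 11001 = 01001
  pos 5: 10010 XOR 11001 = 01011
  pos 6: 10110 XOR 11001 = 01111
Remainder (last 4 bits) = 1111. This is the CRC / FCS.

1111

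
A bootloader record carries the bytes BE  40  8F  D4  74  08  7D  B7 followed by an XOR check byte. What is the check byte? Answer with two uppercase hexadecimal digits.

13

XOR the bytes together:
  start with 0xBE
  0xBE ⊕ 0x40 = 0xFE
  0xFE ⊕ 0x8F = 0x71
  0x71 ⊕ 0xD4 = 0xA5
  0xA5 ⊕ 0x74 = 0xD1
  0xD1 ⊕ 0x08 = 0xD9
  0xD9 ⊕ 0x7D = 0xA4
  0xA4 ⊕ 0xB7 = 0x13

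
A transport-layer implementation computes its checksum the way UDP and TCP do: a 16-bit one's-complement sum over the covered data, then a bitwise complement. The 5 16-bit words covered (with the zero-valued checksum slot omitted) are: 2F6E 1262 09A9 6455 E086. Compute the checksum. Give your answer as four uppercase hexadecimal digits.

6FAA

One's-complement addition (fold any carry out of bit 15 back into bit 0):
  0x2F6E + 0x1262 = 0x041D0
  0x41D0 + 0x09A9 = 0x04B79
  0x4B79 + 0x6455 = 0x0AFCE
  0xAFCE + 0xE086 = 0x19054 → wrap carry → 0x9055
One's-complement sum = 0x9055.
Checksum = ~0x9055 & 0xFFFF = 0x6FAA.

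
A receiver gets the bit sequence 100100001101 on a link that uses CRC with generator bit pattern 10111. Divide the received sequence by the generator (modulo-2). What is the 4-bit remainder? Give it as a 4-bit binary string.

Modulo-2 division of 100100001101 by 10111:
  pos 0: 10010 XOR 10111 = 00101
  pos 2: 10100 XOR 10111 = 00011
  pos 5: 11011 XOR 10111 = 01100
  pos 6: 11000 XOR 10111 = 01111
  pos 7: 11111 XOR 10111 = 01000
Remainder = 1000 (nonzero — an error is detected).

1000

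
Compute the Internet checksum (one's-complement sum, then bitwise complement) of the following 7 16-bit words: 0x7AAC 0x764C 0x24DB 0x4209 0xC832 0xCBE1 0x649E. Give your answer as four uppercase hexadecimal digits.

One's-complement addition (fold any carry out of bit 15 back into bit 0):
  0x7AAC + 0x764C = 0x0F0F8
  0xF0F8 + 0x24DB = 0x115D3 → wrap carry → 0x15D4
  0x15D4 + 0x4209 = 0x057DD
  0x57DD + 0xC832 = 0x1200F → wrap carry → 0x2010
  0x2010 + 0xCBE1 = 0x0EBF1
  0xEBF1 + 0x649E = 0x1508F → wrap carry → 0x5090
One's-complement sum = 0x5090.
Checksum = ~0x5090 & 0xFFFF = 0xAF6F.

AF6F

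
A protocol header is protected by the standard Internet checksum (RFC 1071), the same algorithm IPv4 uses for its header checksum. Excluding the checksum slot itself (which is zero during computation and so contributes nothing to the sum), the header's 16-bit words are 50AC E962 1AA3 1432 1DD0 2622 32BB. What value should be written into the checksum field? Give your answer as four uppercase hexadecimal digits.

One's-complement addition (fold any carry out of bit 15 back into bit 0):
  0x50AC + 0xE962 = 0x13A0E → wrap carry → 0x3A0F
  0x3A0F + 0x1AA3 = 0x054B2
  0x54B2 + 0x1432 = 0x068E4
  0x68E4 + 0x1DD0 = 0x086B4
  0x86B4 + 0x2622 = 0x0ACD6
  0xACD6 + 0x32BB = 0x0DF91
One's-complement sum = 0xDF91.
Checksum = ~0xDF91 & 0xFFFF = 0x206E.

206E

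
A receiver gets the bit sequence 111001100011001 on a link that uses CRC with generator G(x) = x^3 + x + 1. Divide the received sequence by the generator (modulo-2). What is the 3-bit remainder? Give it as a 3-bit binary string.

001

Modulo-2 division of 111001100011001 by 1011:
  pos 0: 1110 XOR 1011 = 0101
  pos 1: 1010 XOR 1011 = 0001
  pos 4: 1110 XOR 1011 = 0101
  pos 5: 1010 XOR 1011 = 0001
  pos 8: 1011 XOR 1011 = 0000
Remainder = 001 (nonzero — an error is detected).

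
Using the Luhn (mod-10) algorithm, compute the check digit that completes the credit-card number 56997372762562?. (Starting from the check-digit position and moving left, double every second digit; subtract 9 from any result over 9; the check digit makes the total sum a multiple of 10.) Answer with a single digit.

7

Partial digits right→left: 2 6 5 2 6 7 2 7 3 7 9 9 6 5
Double every second digit counting from the check-digit position (so the 1st, 3rd, 5th, ... of the partial from the right).
  doubled (with −9 where >9): 4 1 3 4 6 9 3 → sum 30
  kept as-is: 6 2 7 7 7 9 5 → sum 43
Total = 30 + 43 = 73.
Check digit = (10 − (73 mod 10)) mod 10 = 7.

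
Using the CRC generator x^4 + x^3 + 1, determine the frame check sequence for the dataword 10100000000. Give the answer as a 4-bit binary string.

1111

Append 4 zeros: 101000000000000. Divide by 11001 (XOR where the leading bit is 1):
  pos 0: 10100 XOR 11001 = 01101
  pos 1: 11010 XOR 11001 = 00011
  pos 4: 11000 XOR 11001 = 00001
  pos 8: 10000 XOR 11001 = 01001
  pos 9: 10010 XOR 11001 = 01011
  pos 10: 10110 XOR 11001 = 01111
Remainder (last 4 bits) = 1111. This is the CRC / FCS.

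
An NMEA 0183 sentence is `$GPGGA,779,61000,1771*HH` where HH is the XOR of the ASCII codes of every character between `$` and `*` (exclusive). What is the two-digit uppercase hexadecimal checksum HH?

XOR the ASCII codes of the payload characters:
  'G' = 0x47 → acc = 0x47
  'P' = 0x50 → acc = 0x17
  'G' = 0x47 → acc = 0x50
  'G' = 0x47 → acc = 0x17
  'A' = 0x41 → acc = 0x56
  ',' = 0x2C → acc = 0x7A
  '7' = 0x37 → acc = 0x4D
  '7' = 0x37 → acc = 0x7A
  '9' = 0x39 → acc = 0x43
  ',' = 0x2C → acc = 0x6F
  '6' = 0x36 → acc = 0x59
  '1' = 0x31 → acc = 0x68
  '0' = 0x30 → acc = 0x58
  '0' = 0x30 → acc = 0x68
  '0' = 0x30 → acc = 0x58
  ',' = 0x2C → acc = 0x74
  '1' = 0x31 → acc = 0x45
  '7' = 0x37 → acc = 0x72
  '7' = 0x37 → acc = 0x45
  '1' = 0x31 → acc = 0x74
Checksum = 0x74.

74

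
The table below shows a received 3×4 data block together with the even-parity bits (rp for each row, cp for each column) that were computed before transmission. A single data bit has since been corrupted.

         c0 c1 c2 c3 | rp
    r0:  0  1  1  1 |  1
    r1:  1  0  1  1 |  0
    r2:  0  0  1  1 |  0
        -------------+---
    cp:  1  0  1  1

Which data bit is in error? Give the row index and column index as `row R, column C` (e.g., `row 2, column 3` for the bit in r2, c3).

Recompute each row's even parity and compare to rp:
  r0: data parity 1, sent rp 1 → ok
  r1: data parity 1, sent rp 0 → mismatch
  r2: data parity 0, sent rp 0 → ok
Recompute each column's even parity and compare to cp:
  c0: data parity 1, sent cp 1 → ok
  c1: data parity 1, sent cp 0 → mismatch
  c2: data parity 1, sent cp 1 → ok
  c3: data parity 1, sent cp 1 → ok
Exactly one row (r1) and one column (c1) fail → the flipped bit is at their intersection.

row 1, column 1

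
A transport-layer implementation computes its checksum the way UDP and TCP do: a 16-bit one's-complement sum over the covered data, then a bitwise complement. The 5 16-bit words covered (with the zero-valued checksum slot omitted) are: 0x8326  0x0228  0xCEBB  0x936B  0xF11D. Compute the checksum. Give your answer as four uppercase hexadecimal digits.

One's-complement addition (fold any carry out of bit 15 back into bit 0):
  0x8326 + 0x0228 = 0x0854E
  0x854E + 0xCEBB = 0x15409 → wrap carry → 0x540A
  0x540A + 0x936B = 0x0E775
  0xE775 + 0xF11D = 0x1D892 → wrap carry → 0xD893
One's-complement sum = 0xD893.
Checksum = ~0xD893 & 0xFFFF = 0x276C.

276C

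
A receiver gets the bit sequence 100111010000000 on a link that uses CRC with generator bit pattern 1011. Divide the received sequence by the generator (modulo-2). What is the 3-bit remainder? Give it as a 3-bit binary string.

Modulo-2 division of 100111010000000 by 1011:
  pos 0: 1001 XOR 1011 = 0010
  pos 2: 1011 XOR 1011 = 0000
  pos 7: 1000 XOR 1011 = 0011
  pos 9: 1100 XOR 1011 = 0111
  pos 10: 1110 XOR 1011 = 0101
  pos 11: 1010 XOR 1011 = 0001
Remainder = 001 (nonzero — an error is detected).

001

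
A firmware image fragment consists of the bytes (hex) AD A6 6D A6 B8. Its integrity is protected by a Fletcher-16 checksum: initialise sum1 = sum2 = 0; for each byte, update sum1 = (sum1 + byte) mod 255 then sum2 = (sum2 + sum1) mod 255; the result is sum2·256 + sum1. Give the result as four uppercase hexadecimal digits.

4D21

Running sums (mod 255):
  after byte 0 (AD): sum1=173, sum2=173
  after byte 1 (A6): sum1=84, sum2=2
  after byte 2 (6D): sum1=193, sum2=195
  after byte 3 (A6): sum1=104, sum2=44
  after byte 4 (B8): sum1=33, sum2=77
Checksum = sum2·256 + sum1 = 77·256 + 33 = 19745 = 0x4D21.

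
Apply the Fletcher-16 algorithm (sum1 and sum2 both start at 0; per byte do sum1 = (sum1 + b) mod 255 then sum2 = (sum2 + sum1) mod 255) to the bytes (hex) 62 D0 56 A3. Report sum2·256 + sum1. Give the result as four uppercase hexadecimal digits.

4C2D

Running sums (mod 255):
  after byte 0 (62): sum1=98, sum2=98
  after byte 1 (D0): sum1=51, sum2=149
  after byte 2 (56): sum1=137, sum2=31
  after byte 3 (A3): sum1=45, sum2=76
Checksum = sum2·256 + sum1 = 76·256 + 45 = 19501 = 0x4C2D.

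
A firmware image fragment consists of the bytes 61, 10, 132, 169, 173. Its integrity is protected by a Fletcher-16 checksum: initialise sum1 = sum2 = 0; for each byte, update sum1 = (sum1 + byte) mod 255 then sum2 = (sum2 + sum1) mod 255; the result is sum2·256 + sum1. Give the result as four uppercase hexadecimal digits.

E823

Running sums (mod 255):
  after byte 0 (61): sum1=61, sum2=61
  after byte 1 (10): sum1=71, sum2=132
  after byte 2 (132): sum1=203, sum2=80
  after byte 3 (169): sum1=117, sum2=197
  after byte 4 (173): sum1=35, sum2=232
Checksum = sum2·256 + sum1 = 232·256 + 35 = 59427 = 0xE823.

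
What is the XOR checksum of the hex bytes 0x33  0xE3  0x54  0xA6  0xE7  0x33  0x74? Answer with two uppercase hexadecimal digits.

82

XOR the bytes together:
  start with 0x33
  0x33 ⊕ 0xE3 = 0xD0
  0xD0 ⊕ 0x54 = 0x84
  0x84 ⊕ 0xA6 = 0x22
  0x22 ⊕ 0xE7 = 0xC5
  0xC5 ⊕ 0x33 = 0xF6
  0xF6 ⊕ 0x74 = 0x82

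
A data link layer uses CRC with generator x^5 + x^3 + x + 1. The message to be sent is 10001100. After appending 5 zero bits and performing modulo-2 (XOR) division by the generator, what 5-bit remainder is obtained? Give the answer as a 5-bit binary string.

10011

Append 5 zeros: 1000110000000. Divide by 101011 (XOR where the leading bit is 1):
  pos 0: 100011 XOR 101011 = 001000
  pos 2: 100000 XOR 101011 = 001011
  pos 4: 101100 XOR 101011 = 000111
  pos 7: 111000 XOR 101011 = 010011
Remainder (last 5 bits) = 10011. This is the CRC / FCS.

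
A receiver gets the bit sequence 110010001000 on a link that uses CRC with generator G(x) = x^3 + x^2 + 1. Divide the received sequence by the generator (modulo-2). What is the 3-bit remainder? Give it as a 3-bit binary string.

110

Modulo-2 division of 110010001000 by 1101:
  pos 0: 1100 XOR 1101 = 0001
  pos 3: 1100 XOR 1101 = 0001
  pos 6: 1010 XOR 1101 = 0111
  pos 7: 1110 XOR 1101 = 0011
Remainder = 110 (nonzero — an error is detected).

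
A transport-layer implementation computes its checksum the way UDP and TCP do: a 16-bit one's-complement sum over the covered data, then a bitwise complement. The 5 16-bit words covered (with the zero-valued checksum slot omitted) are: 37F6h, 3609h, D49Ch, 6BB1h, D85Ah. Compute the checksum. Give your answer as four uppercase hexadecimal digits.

One's-complement addition (fold any carry out of bit 15 back into bit 0):
  0x37F6 + 0x3609 = 0x06DFF
  0x6DFF + 0xD49C = 0x1429B → wrap carry → 0x429C
  0x429C + 0x6BB1 = 0x0AE4D
  0xAE4D + 0xD85A = 0x186A7 → wrap carry → 0x86A8
One's-complement sum = 0x86A8.
Checksum = ~0x86A8 & 0xFFFF = 0x7957.

7957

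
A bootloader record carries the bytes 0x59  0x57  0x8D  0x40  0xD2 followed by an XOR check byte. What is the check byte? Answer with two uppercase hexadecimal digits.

XOR the bytes together:
  start with 0x59
  0x59 ⊕ 0x57 = 0x0E
  0x0E ⊕ 0x8D = 0x83
  0x83 ⊕ 0x40 = 0xC3
  0xC3 ⊕ 0xD2 = 0x11

11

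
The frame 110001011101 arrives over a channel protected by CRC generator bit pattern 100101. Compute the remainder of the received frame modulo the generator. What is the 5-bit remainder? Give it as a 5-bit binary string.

00001

Modulo-2 division of 110001011101 by 100101:
  pos 0: 110001 XOR 100101 = 010100
  pos 1: 101000 XOR 100101 = 001101
  pos 3: 110111 XOR 100101 = 010010
  pos 4: 100101 XOR 100101 = 000000
Remainder = 00001 (nonzero — an error is detected).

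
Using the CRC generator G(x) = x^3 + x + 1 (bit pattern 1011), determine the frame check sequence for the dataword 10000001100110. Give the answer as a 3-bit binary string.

011

Append 3 zeros: 10000001100110000. Divide by 1011 (XOR where the leading bit is 1):
  pos 0: 1000 XOR 1011 = 0011
  pos 2: 1100 XOR 1011 = 0111
  pos 3: 1110 XOR 1011 = 0101
  pos 4: 1011 XOR 1011 = 0000
  pos 8: 1001 XOR 1011 = 0010
  pos 10: 1010 XOR 1011 = 0001
  pos 13: 1000 XOR 1011 = 0011
Remainder (last 3 bits) = 011. This is the CRC / FCS.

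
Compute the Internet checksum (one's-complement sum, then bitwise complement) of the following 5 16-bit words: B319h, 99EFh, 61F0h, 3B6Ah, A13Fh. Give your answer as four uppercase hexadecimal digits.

One's-complement addition (fold any carry out of bit 15 back into bit 0):
  0xB319 + 0x99EF = 0x14D08 → wrap carry → 0x4D09
  0x4D09 + 0x61F0 = 0x0AEF9
  0xAEF9 + 0x3B6A = 0x0EA63
  0xEA63 + 0xA13F = 0x18BA2 → wrap carry → 0x8BA3
One's-complement sum = 0x8BA3.
Checksum = ~0x8BA3 & 0xFFFF = 0x745C.

745C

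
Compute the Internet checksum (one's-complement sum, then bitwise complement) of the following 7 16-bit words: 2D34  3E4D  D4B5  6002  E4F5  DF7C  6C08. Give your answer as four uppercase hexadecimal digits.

2F4B

One's-complement addition (fold any carry out of bit 15 back into bit 0):
  0x2D34 + 0x3E4D = 0x06B81
  0x6B81 + 0xD4B5 = 0x14036 → wrap carry → 0x4037
  0x4037 + 0x6002 = 0x0A039
  0xA039 + 0xE4F5 = 0x1852E → wrap carry → 0x852F
  0x852F + 0xDF7C = 0x164AB → wrap carry → 0x64AC
  0x64AC + 0x6C08 = 0x0D0B4
One's-complement sum = 0xD0B4.
Checksum = ~0xD0B4 & 0xFFFF = 0x2F4B.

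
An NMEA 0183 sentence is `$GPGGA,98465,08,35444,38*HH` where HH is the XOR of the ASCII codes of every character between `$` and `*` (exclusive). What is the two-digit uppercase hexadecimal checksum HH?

51

XOR the ASCII codes of the payload characters:
  'G' = 0x47 → acc = 0x47
  'P' = 0x50 → acc = 0x17
  'G' = 0x47 → acc = 0x50
  'G' = 0x47 → acc = 0x17
  'A' = 0x41 → acc = 0x56
  ',' = 0x2C → acc = 0x7A
  '9' = 0x39 → acc = 0x43
  '8' = 0x38 → acc = 0x7B
  '4' = 0x34 → acc = 0x4F
  '6' = 0x36 → acc = 0x79
  '5' = 0x35 → acc = 0x4C
  ',' = 0x2C → acc = 0x60
  '0' = 0x30 → acc = 0x50
  '8' = 0x38 → acc = 0x68
  ',' = 0x2C → acc = 0x44
  '3' = 0x33 → acc = 0x77
  '5' = 0x35 → acc = 0x42
  '4' = 0x34 → acc = 0x76
  '4' = 0x34 → acc = 0x42
  '4' = 0x34 → acc = 0x76
  ',' = 0x2C → acc = 0x5A
  '3' = 0x33 → acc = 0x69
  '8' = 0x38 → acc = 0x51
Checksum = 0x51.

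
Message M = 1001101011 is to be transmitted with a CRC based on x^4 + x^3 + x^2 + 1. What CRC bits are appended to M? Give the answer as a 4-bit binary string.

Append 4 zeros: 10011010110000. Divide by 11101 (XOR where the leading bit is 1):
  pos 0: 10011 XOR 11101 = 01110
  pos 1: 11100 XOR 11101 = 00001
  pos 5: 11011 XOR 11101 = 00110
  pos 7: 11000 XOR 11101 = 00101
  pos 9: 10100 XOR 11101 = 01001
Remainder (last 4 bits) = 1001. This is the CRC / FCS.

1001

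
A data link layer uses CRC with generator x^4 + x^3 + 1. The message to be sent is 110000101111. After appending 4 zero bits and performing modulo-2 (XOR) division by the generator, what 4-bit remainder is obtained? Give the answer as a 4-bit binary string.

0010

Append 4 zeros: 1100001011110000. Divide by 11001 (XOR where the leading bit is 1):
  pos 0: 11000 XOR 11001 = 00001
  pos 4: 10101 XOR 11001 = 01100
  pos 5: 11001 XOR 11001 = 00000
  pos 10: 11000 XOR 11001 = 00001
Remainder (last 4 bits) = 0010. This is the CRC / FCS.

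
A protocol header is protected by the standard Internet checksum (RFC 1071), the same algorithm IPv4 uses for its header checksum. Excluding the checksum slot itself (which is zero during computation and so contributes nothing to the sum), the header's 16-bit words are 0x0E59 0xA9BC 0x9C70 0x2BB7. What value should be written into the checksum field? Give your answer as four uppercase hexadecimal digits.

One's-complement addition (fold any carry out of bit 15 back into bit 0):
  0x0E59 + 0xA9BC = 0x0B815
  0xB815 + 0x9C70 = 0x15485 → wrap carry → 0x5486
  0x5486 + 0x2BB7 = 0x0803D
One's-complement sum = 0x803D.
Checksum = ~0x803D & 0xFFFF = 0x7FC2.

7FC2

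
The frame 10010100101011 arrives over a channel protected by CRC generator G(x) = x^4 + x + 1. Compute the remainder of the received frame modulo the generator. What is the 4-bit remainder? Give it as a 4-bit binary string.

0010

Modulo-2 division of 10010100101011 by 10011:
  pos 0: 10010 XOR 10011 = 00001
  pos 4: 11001 XOR 10011 = 01010
  pos 5: 10100 XOR 10011 = 00111
  pos 7: 11110 XOR 10011 = 01101
  pos 8: 11011 XOR 10011 = 01000
  pos 9: 10001 XOR 10011 = 00010
Remainder = 0010 (nonzero — an error is detected).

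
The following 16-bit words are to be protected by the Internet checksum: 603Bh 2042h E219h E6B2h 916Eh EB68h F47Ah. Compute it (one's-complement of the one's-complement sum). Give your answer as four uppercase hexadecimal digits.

One's-complement addition (fold any carry out of bit 15 back into bit 0):
  0x603B + 0x2042 = 0x0807D
  0x807D + 0xE219 = 0x16296 → wrap carry → 0x6297
  0x6297 + 0xE6B2 = 0x14949 → wrap carry → 0x494A
  0x494A + 0x916E = 0x0DAB8
  0xDAB8 + 0xEB68 = 0x1C620 → wrap carry → 0xC621
  0xC621 + 0xF47A = 0x1BA9B → wrap carry → 0xBA9C
One's-complement sum = 0xBA9C.
Checksum = ~0xBA9C & 0xFFFF = 0x4563.

4563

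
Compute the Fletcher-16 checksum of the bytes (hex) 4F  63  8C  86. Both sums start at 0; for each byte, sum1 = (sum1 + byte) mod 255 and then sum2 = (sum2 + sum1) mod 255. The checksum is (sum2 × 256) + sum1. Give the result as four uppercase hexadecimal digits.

07C5

Running sums (mod 255):
  after byte 0 (4F): sum1=79, sum2=79
  after byte 1 (63): sum1=178, sum2=2
  after byte 2 (8C): sum1=63, sum2=65
  after byte 3 (86): sum1=197, sum2=7
Checksum = sum2·256 + sum1 = 7·256 + 197 = 1989 = 0x07C5.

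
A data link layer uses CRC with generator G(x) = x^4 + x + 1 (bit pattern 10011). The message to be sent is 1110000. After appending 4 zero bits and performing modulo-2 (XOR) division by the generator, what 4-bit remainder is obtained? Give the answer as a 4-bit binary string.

Append 4 zeros: 11100000000. Divide by 10011 (XOR where the leading bit is 1):
  pos 0: 11100 XOR 10011 = 01111
  pos 1: 11110 XOR 10011 = 01101
  pos 2: 11010 XOR 10011 = 01001
  pos 3: 10010 XOR 10011 = 00001
Remainder (last 4 bits) = 1000. This is the CRC / FCS.

1000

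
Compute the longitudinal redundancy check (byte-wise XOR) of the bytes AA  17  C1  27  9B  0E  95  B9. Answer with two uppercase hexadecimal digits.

E2

XOR the bytes together:
  start with 0xAA
  0xAA ⊕ 0x17 = 0xBD
  0xBD ⊕ 0xC1 = 0x7C
  0x7C ⊕ 0x27 = 0x5B
  0x5B ⊕ 0x9B = 0xC0
  0xC0 ⊕ 0x0E = 0xCE
  0xCE ⊕ 0x95 = 0x5B
  0x5B ⊕ 0xB9 = 0xE2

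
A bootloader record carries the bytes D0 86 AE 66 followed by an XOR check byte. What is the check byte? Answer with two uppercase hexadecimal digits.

9E

XOR the bytes together:
  start with 0xD0
  0xD0 ⊕ 0x86 = 0x56
  0x56 ⊕ 0xAE = 0xF8
  0xF8 ⊕ 0x66 = 0x9E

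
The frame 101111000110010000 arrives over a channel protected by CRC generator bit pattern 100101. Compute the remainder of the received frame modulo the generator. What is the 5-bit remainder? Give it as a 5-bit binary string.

Modulo-2 division of 101111000110010000 by 100101:
  pos 0: 101111 XOR 100101 = 001010
  pos 2: 101000 XOR 100101 = 001101
  pos 4: 110101 XOR 100101 = 010000
  pos 5: 100001 XOR 100101 = 000100
  pos 8: 100001 XOR 100101 = 000100
  pos 11: 100000 XOR 100101 = 000101
Remainder = 01010 (nonzero — an error is detected).

01010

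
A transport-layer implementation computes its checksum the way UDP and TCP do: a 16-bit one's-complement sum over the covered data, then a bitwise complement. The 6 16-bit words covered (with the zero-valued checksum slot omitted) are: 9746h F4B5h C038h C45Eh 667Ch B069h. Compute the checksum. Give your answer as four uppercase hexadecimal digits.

One's-complement addition (fold any carry out of bit 15 back into bit 0):
  0x9746 + 0xF4B5 = 0x18BFB → wrap carry → 0x8BFC
  0x8BFC + 0xC038 = 0x14C34 → wrap carry → 0x4C35
  0x4C35 + 0xC45E = 0x11093 → wrap carry → 0x1094
  0x1094 + 0x667C = 0x07710
  0x7710 + 0xB069 = 0x12779 → wrap carry → 0x277A
One's-complement sum = 0x277A.
Checksum = ~0x277A & 0xFFFF = 0xD885.

D885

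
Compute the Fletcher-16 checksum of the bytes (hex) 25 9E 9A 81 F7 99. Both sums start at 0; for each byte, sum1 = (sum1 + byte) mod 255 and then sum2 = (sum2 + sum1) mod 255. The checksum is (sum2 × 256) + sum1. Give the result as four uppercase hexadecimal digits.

Running sums (mod 255):
  after byte 0 (25): sum1=37, sum2=37
  after byte 1 (9E): sum1=195, sum2=232
  after byte 2 (9A): sum1=94, sum2=71
  after byte 3 (81): sum1=223, sum2=39
  after byte 4 (F7): sum1=215, sum2=254
  after byte 5 (99): sum1=113, sum2=112
Checksum = sum2·256 + sum1 = 112·256 + 113 = 28785 = 0x7071.

7071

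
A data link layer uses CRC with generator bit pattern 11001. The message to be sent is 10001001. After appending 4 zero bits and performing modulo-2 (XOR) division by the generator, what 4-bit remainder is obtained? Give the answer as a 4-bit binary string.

Append 4 zeros: 100010010000. Divide by 11001 (XOR where the leading bit is 1):
  pos 0: 10001 XOR 11001 = 01000
  pos 1: 10000 XOR 11001 = 01001
  pos 2: 10010 XOR 11001 = 01011
  pos 3: 10111 XOR 11001 = 01110
  pos 4: 11100 XOR 11001 = 00101
  pos 6: 10100 XOR 11001 = 01101
  pos 7: 11010 XOR 11001 = 00011
Remainder (last 4 bits) = 0011. This is the CRC / FCS.

0011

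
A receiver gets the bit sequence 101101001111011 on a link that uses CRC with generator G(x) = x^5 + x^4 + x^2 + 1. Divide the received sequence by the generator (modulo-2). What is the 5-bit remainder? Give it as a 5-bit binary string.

00000

Modulo-2 division of 101101001111011 by 110101:
  pos 0: 101101 XOR 110101 = 011000
  pos 1: 110000 XOR 110101 = 000101
  pos 4: 101011 XOR 110101 = 011110
  pos 5: 111101 XOR 110101 = 001000
  pos 7: 100010 XOR 110101 = 010111
  pos 8: 101111 XOR 110101 = 011010
  pos 9: 110101 XOR 110101 = 000000
Remainder = 00000 (zero — the frame passes the CRC check).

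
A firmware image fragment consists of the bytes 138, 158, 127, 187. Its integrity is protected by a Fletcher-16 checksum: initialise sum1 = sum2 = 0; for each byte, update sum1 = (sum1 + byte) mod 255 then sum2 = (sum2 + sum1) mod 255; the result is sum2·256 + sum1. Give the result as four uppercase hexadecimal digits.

Running sums (mod 255):
  after byte 0 (138): sum1=138, sum2=138
  after byte 1 (158): sum1=41, sum2=179
  after byte 2 (127): sum1=168, sum2=92
  after byte 3 (187): sum1=100, sum2=192
Checksum = sum2·256 + sum1 = 192·256 + 100 = 49252 = 0xC064.

C064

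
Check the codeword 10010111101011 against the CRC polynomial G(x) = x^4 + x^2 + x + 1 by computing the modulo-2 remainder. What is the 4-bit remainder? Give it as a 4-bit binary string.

Modulo-2 division of 10010111101011 by 10111:
  pos 0: 10010 XOR 10111 = 00101
  pos 2: 10111 XOR 10111 = 00000
  pos 7: 11010 XOR 10111 = 01101
  pos 8: 11011 XOR 10111 = 01100
  pos 9: 11001 XOR 10111 = 01110
Remainder = 1110 (nonzero — an error is detected).

1110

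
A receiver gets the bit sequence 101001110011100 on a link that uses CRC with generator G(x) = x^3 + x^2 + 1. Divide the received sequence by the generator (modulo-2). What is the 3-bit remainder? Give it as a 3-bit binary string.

Modulo-2 division of 101001110011100 by 1101:
  pos 0: 1010 XOR 1101 = 0111
  pos 1: 1110 XOR 1101 = 0011
  pos 3: 1111 XOR 1101 = 0010
  pos 5: 1010 XOR 1101 = 0111
  pos 6: 1110 XOR 1101 = 0011
  pos 8: 1111 XOR 1101 = 0010
  pos 10: 1010 XOR 1101 = 0111
  pos 11: 1110 XOR 1101 = 0011
Remainder = 011 (nonzero — an error is detected).

011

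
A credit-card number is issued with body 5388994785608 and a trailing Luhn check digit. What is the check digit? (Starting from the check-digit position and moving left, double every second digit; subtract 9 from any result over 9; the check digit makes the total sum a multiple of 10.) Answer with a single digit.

6

Partial digits right→left: 8 0 6 5 8 7 4 9 9 8 8 3 5
Double every second digit counting from the check-digit position (so the 1st, 3rd, 5th, ... of the partial from the right).
  doubled (with −9 where >9): 7 3 7 8 9 7 1 → sum 42
  kept as-is: 0 5 7 9 8 3 → sum 32
Total = 42 + 32 = 74.
Check digit = (10 − (74 mod 10)) mod 10 = 6.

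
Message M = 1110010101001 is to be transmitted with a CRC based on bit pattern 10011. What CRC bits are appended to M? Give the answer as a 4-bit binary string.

0110

Append 4 zeros: 11100101010010000. Divide by 10011 (XOR where the leading bit is 1):
  pos 0: 11100 XOR 10011 = 01111
  pos 1: 11111 XOR 10011 = 01100
  pos 2: 11000 XOR 10011 = 01011
  pos 3: 10111 XOR 10011 = 00100
  pos 5: 10001 XOR 10011 = 00010
  pos 8: 10001 XOR 10011 = 00010
  pos 11: 10000 XOR 10011 = 00011
Remainder (last 4 bits) = 0110. This is the CRC / FCS.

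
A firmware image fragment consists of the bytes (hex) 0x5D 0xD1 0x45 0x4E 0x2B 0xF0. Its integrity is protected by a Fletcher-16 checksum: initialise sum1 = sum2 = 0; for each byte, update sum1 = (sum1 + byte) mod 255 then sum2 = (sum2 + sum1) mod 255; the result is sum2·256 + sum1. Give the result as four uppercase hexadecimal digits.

90DE

Running sums (mod 255):
  after byte 0 (0x5D): sum1=93, sum2=93
  after byte 1 (0xD1): sum1=47, sum2=140
  after byte 2 (0x45): sum1=116, sum2=1
  after byte 3 (0x4E): sum1=194, sum2=195
  after byte 4 (0x2B): sum1=237, sum2=177
  after byte 5 (0xF0): sum1=222, sum2=144
Checksum = sum2·256 + sum1 = 144·256 + 222 = 37086 = 0x90DE.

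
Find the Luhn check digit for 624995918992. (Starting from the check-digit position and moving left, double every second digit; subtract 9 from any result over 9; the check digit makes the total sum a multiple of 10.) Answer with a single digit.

Partial digits right→left: 2 9 9 8 1 9 5 9 9 4 2 6
Double every second digit counting from the check-digit position (so the 1st, 3rd, 5th, ... of the partial from the right).
  doubled (with −9 where >9): 4 9 2 1 9 4 → sum 29
  kept as-is: 9 8 9 9 4 6 → sum 45
Total = 29 + 45 = 74.
Check digit = (10 − (74 mod 10)) mod 10 = 6.

6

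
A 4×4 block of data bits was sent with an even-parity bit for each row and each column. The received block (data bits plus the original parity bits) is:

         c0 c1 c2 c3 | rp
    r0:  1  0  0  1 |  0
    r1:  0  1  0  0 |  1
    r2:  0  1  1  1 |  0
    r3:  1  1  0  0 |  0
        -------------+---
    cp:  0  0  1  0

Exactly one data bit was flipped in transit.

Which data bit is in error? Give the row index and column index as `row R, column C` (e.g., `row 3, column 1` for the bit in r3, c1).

Recompute each row's even parity and compare to rp:
  r0: data parity 0, sent rp 0 → ok
  r1: data parity 1, sent rp 1 → ok
  r2: data parity 1, sent rp 0 → mismatch
  r3: data parity 0, sent rp 0 → ok
Recompute each column's even parity and compare to cp:
  c0: data parity 0, sent cp 0 → ok
  c1: data parity 1, sent cp 0 → mismatch
  c2: data parity 1, sent cp 1 → ok
  c3: data parity 0, sent cp 0 → ok
Exactly one row (r2) and one column (c1) fail → the flipped bit is at their intersection.

row 2, column 1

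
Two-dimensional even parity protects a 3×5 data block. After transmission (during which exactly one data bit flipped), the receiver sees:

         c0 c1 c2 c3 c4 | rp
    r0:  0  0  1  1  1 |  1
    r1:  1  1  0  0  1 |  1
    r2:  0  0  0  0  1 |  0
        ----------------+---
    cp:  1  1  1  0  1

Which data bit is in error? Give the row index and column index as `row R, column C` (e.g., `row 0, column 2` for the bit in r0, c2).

Recompute each row's even parity and compare to rp:
  r0: data parity 1, sent rp 1 → ok
  r1: data parity 1, sent rp 1 → ok
  r2: data parity 1, sent rp 0 → mismatch
Recompute each column's even parity and compare to cp:
  c0: data parity 1, sent cp 1 → ok
  c1: data parity 1, sent cp 1 → ok
  c2: data parity 1, sent cp 1 → ok
  c3: data parity 1, sent cp 0 → mismatch
  c4: data parity 1, sent cp 1 → ok
Exactly one row (r2) and one column (c3) fail → the flipped bit is at their intersection.

row 2, column 3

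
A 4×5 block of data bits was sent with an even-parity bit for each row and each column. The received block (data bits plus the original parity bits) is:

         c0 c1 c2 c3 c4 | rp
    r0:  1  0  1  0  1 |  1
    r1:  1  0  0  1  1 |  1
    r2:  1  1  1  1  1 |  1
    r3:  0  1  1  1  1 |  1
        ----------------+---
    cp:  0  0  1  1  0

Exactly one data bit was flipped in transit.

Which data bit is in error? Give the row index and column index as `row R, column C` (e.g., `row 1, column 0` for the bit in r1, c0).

Recompute each row's even parity and compare to rp:
  r0: data parity 1, sent rp 1 → ok
  r1: data parity 1, sent rp 1 → ok
  r2: data parity 1, sent rp 1 → ok
  r3: data parity 0, sent rp 1 → mismatch
Recompute each column's even parity and compare to cp:
  c0: data parity 1, sent cp 0 → mismatch
  c1: data parity 0, sent cp 0 → ok
  c2: data parity 1, sent cp 1 → ok
  c3: data parity 1, sent cp 1 → ok
  c4: data parity 0, sent cp 0 → ok
Exactly one row (r3) and one column (c0) fail → the flipped bit is at their intersection.

row 3, column 0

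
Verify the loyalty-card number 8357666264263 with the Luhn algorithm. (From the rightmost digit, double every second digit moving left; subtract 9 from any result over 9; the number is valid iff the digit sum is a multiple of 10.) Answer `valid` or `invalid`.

invalid

From the right, keep odd positions and double even positions (subtract 9 from any doubled value over 9):
  doubled (positions 2,4,...): 3 8 4 3 5 6 → sum 29
  kept (positions 1,3,...): 3 2 6 6 6 5 8 → sum 36
Total = 65.
65 mod 10 = 5, so the number is invalid.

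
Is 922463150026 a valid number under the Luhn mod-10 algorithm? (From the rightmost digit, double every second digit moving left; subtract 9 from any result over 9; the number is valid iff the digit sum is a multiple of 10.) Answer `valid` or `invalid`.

invalid

From the right, keep odd positions and double even positions (subtract 9 from any doubled value over 9):
  doubled (positions 2,4,...): 4 0 2 3 4 9 → sum 22
  kept (positions 1,3,...): 6 0 5 3 4 2 → sum 20
Total = 42.
42 mod 10 = 2, so the number is invalid.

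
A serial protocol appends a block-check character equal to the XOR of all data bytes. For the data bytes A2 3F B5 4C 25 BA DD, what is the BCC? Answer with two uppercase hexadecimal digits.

26

XOR the bytes together:
  start with 0xA2
  0xA2 ⊕ 0x3F = 0x9D
  0x9D ⊕ 0xB5 = 0x28
  0x28 ⊕ 0x4C = 0x64
  0x64 ⊕ 0x25 = 0x41
  0x41 ⊕ 0xBA = 0xFB
  0xFB ⊕ 0xDD = 0x26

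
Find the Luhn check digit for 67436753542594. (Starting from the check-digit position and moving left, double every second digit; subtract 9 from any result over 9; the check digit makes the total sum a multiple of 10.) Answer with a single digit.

4

Partial digits right→left: 4 9 5 2 4 5 3 5 7 6 3 4 7 6
Double every second digit counting from the check-digit position (so the 1st, 3rd, 5th, ... of the partial from the right).
  doubled (with −9 where >9): 8 1 8 6 5 6 5 → sum 39
  kept as-is: 9 2 5 5 6 4 6 → sum 37
Total = 39 + 37 = 76.
Check digit = (10 − (76 mod 10)) mod 10 = 4.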